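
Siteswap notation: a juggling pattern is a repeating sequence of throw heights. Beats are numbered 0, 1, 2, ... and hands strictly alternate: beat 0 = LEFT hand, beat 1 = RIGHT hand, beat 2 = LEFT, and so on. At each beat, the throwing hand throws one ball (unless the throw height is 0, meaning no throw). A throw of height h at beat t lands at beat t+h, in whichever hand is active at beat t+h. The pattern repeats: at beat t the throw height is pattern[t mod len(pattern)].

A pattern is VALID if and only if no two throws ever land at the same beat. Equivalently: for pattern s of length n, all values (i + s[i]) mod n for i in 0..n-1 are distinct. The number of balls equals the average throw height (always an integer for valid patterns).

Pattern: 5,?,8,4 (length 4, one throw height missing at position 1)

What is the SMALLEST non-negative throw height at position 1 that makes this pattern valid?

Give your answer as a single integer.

i=0: (0 + 5) mod 4 = 1
i=1: s[i]=? (unknown)
i=2: (2 + 8) mod 4 = 2
i=3: (3 + 4) mod 4 = 3
Known residues: [1, 2, 3]; need a permutation of 0..3, so missing residue r = 0
Need (1 + s) mod 4 = 0; smallest s = (0 - 1) mod 4 = 3

Answer: 3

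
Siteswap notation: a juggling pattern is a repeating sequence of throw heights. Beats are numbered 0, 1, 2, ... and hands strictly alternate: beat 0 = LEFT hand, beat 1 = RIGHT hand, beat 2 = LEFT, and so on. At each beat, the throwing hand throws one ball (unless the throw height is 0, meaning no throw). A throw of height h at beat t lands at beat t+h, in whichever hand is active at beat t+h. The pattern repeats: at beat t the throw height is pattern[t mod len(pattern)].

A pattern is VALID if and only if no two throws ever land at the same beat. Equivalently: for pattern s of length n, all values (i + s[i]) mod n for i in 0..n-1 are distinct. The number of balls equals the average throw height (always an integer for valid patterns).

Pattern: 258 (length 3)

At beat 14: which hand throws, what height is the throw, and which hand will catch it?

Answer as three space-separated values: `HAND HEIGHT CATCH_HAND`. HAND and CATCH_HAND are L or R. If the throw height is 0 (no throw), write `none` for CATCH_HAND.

Answer: L 8 L

Derivation:
Beat 14: 14 mod 2 = 0, so hand = L
Throw height = pattern[14 mod 3] = pattern[2] = 8
Lands at beat 14+8=22, 22 mod 2 = 0, so catch hand = L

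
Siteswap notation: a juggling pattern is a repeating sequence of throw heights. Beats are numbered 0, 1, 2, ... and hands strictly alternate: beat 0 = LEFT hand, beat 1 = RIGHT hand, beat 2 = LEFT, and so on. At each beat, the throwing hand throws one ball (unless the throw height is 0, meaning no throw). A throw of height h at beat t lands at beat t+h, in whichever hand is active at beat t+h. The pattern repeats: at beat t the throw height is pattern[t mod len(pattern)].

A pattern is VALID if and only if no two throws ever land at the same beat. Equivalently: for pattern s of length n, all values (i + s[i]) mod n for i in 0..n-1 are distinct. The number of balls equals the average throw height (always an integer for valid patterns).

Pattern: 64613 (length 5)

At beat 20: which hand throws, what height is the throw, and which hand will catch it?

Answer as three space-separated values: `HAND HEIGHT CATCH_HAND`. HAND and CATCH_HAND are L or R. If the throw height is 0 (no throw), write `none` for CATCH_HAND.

Beat 20: 20 mod 2 = 0, so hand = L
Throw height = pattern[20 mod 5] = pattern[0] = 6
Lands at beat 20+6=26, 26 mod 2 = 0, so catch hand = L

Answer: L 6 L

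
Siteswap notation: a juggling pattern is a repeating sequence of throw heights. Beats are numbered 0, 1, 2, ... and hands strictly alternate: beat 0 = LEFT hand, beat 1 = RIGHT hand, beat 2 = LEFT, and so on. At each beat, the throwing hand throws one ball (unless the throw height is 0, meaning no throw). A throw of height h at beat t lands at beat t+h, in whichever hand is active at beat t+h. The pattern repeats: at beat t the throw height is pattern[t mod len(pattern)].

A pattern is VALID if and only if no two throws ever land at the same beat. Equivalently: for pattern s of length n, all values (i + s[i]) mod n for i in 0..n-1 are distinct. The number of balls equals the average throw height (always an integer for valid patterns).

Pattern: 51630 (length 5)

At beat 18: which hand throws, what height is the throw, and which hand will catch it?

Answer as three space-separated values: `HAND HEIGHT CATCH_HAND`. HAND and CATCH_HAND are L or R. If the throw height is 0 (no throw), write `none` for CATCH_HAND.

Answer: L 3 R

Derivation:
Beat 18: 18 mod 2 = 0, so hand = L
Throw height = pattern[18 mod 5] = pattern[3] = 3
Lands at beat 18+3=21, 21 mod 2 = 1, so catch hand = R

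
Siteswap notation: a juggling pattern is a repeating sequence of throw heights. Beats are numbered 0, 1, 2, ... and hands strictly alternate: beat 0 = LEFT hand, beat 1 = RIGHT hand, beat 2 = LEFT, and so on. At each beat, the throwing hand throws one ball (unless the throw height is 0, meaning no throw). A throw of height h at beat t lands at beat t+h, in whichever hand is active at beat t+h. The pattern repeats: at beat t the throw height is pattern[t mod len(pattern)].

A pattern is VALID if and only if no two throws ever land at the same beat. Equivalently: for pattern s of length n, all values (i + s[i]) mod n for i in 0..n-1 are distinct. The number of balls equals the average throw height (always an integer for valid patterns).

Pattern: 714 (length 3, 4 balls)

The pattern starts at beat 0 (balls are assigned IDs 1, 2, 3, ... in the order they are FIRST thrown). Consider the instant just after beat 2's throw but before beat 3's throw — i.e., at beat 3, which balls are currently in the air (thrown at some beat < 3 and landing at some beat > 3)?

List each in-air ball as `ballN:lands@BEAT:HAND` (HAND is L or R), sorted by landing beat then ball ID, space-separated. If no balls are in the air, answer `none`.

Beat 0 (L): throw ball1 h=7 -> lands@7:R; in-air after throw: [b1@7:R]
Beat 1 (R): throw ball2 h=1 -> lands@2:L; in-air after throw: [b2@2:L b1@7:R]
Beat 2 (L): throw ball2 h=4 -> lands@6:L; in-air after throw: [b2@6:L b1@7:R]
Beat 3 (R): throw ball3 h=7 -> lands@10:L; in-air after throw: [b2@6:L b1@7:R b3@10:L]

Answer: ball2:lands@6:L ball1:lands@7:R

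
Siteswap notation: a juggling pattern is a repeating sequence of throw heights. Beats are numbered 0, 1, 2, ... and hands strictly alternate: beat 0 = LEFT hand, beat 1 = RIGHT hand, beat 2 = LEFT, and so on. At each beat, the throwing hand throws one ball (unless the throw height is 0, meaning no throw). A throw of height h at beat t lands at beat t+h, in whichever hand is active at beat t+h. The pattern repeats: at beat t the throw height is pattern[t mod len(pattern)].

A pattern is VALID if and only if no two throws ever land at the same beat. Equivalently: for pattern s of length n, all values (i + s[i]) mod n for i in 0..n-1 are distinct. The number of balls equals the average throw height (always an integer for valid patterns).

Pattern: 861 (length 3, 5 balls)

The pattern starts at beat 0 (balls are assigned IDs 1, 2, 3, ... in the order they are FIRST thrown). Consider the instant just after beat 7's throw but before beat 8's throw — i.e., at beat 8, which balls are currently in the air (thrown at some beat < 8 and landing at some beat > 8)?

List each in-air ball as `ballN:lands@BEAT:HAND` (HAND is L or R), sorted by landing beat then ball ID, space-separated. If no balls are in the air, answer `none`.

Answer: ball4:lands@10:L ball3:lands@11:R ball2:lands@13:R ball5:lands@14:L

Derivation:
Beat 0 (L): throw ball1 h=8 -> lands@8:L; in-air after throw: [b1@8:L]
Beat 1 (R): throw ball2 h=6 -> lands@7:R; in-air after throw: [b2@7:R b1@8:L]
Beat 2 (L): throw ball3 h=1 -> lands@3:R; in-air after throw: [b3@3:R b2@7:R b1@8:L]
Beat 3 (R): throw ball3 h=8 -> lands@11:R; in-air after throw: [b2@7:R b1@8:L b3@11:R]
Beat 4 (L): throw ball4 h=6 -> lands@10:L; in-air after throw: [b2@7:R b1@8:L b4@10:L b3@11:R]
Beat 5 (R): throw ball5 h=1 -> lands@6:L; in-air after throw: [b5@6:L b2@7:R b1@8:L b4@10:L b3@11:R]
Beat 6 (L): throw ball5 h=8 -> lands@14:L; in-air after throw: [b2@7:R b1@8:L b4@10:L b3@11:R b5@14:L]
Beat 7 (R): throw ball2 h=6 -> lands@13:R; in-air after throw: [b1@8:L b4@10:L b3@11:R b2@13:R b5@14:L]
Beat 8 (L): throw ball1 h=1 -> lands@9:R; in-air after throw: [b1@9:R b4@10:L b3@11:R b2@13:R b5@14:L]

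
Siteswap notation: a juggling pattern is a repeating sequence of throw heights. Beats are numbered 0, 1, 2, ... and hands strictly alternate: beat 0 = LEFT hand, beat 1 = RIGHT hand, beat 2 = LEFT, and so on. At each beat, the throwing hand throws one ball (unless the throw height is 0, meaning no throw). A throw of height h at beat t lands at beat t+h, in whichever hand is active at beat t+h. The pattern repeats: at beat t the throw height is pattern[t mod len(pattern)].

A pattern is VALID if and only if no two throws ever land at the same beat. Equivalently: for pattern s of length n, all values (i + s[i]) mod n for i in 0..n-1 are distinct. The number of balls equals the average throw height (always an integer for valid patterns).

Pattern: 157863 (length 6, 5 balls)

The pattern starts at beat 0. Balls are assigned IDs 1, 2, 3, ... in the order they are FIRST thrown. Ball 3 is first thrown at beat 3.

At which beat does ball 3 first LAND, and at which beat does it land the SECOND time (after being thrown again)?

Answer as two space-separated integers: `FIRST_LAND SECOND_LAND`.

Answer: 11 14

Derivation:
Beat 0 (L): throw ball1 h=1 -> lands@1:R; in-air after throw: [b1@1:R]
Beat 1 (R): throw ball1 h=5 -> lands@6:L; in-air after throw: [b1@6:L]
Beat 2 (L): throw ball2 h=7 -> lands@9:R; in-air after throw: [b1@6:L b2@9:R]
Beat 3 (R): throw ball3 h=8 -> lands@11:R; in-air after throw: [b1@6:L b2@9:R b3@11:R]
Beat 4 (L): throw ball4 h=6 -> lands@10:L; in-air after throw: [b1@6:L b2@9:R b4@10:L b3@11:R]
Beat 5 (R): throw ball5 h=3 -> lands@8:L; in-air after throw: [b1@6:L b5@8:L b2@9:R b4@10:L b3@11:R]
Beat 6 (L): throw ball1 h=1 -> lands@7:R; in-air after throw: [b1@7:R b5@8:L b2@9:R b4@10:L b3@11:R]
Beat 7 (R): throw ball1 h=5 -> lands@12:L; in-air after throw: [b5@8:L b2@9:R b4@10:L b3@11:R b1@12:L]
Beat 8 (L): throw ball5 h=7 -> lands@15:R; in-air after throw: [b2@9:R b4@10:L b3@11:R b1@12:L b5@15:R]
Beat 9 (R): throw ball2 h=8 -> lands@17:R; in-air after throw: [b4@10:L b3@11:R b1@12:L b5@15:R b2@17:R]
Beat 10 (L): throw ball4 h=6 -> lands@16:L; in-air after throw: [b3@11:R b1@12:L b5@15:R b4@16:L b2@17:R]
Beat 11 (R): throw ball3 h=3 -> lands@14:L; in-air after throw: [b1@12:L b3@14:L b5@15:R b4@16:L b2@17:R]
Beat 12 (L): throw ball1 h=1 -> lands@13:R; in-air after throw: [b1@13:R b3@14:L b5@15:R b4@16:L b2@17:R]
Beat 13 (R): throw ball1 h=5 -> lands@18:L; in-air after throw: [b3@14:L b5@15:R b4@16:L b2@17:R b1@18:L]
Beat 14 (L): throw ball3 h=7 -> lands@21:R; in-air after throw: [b5@15:R b4@16:L b2@17:R b1@18:L b3@21:R]
Ball 3: thrown@3 h=8 -> first land @11; rethrown@11 h=3 -> second land @14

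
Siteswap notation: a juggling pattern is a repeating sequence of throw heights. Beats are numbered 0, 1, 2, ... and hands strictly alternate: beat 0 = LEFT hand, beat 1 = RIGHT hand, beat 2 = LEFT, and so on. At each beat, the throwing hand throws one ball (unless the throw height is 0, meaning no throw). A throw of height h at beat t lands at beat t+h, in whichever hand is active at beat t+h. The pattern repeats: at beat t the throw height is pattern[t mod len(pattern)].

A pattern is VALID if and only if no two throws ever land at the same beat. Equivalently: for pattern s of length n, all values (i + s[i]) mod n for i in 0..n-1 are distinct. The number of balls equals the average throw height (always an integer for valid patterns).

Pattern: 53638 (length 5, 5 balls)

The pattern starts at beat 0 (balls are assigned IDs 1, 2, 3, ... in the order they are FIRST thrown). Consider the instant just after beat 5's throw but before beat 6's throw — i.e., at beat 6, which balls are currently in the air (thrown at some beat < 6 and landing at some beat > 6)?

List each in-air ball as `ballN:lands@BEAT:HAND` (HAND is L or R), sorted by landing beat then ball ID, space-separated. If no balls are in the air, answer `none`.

Answer: ball3:lands@8:L ball1:lands@10:L ball2:lands@12:L

Derivation:
Beat 0 (L): throw ball1 h=5 -> lands@5:R; in-air after throw: [b1@5:R]
Beat 1 (R): throw ball2 h=3 -> lands@4:L; in-air after throw: [b2@4:L b1@5:R]
Beat 2 (L): throw ball3 h=6 -> lands@8:L; in-air after throw: [b2@4:L b1@5:R b3@8:L]
Beat 3 (R): throw ball4 h=3 -> lands@6:L; in-air after throw: [b2@4:L b1@5:R b4@6:L b3@8:L]
Beat 4 (L): throw ball2 h=8 -> lands@12:L; in-air after throw: [b1@5:R b4@6:L b3@8:L b2@12:L]
Beat 5 (R): throw ball1 h=5 -> lands@10:L; in-air after throw: [b4@6:L b3@8:L b1@10:L b2@12:L]
Beat 6 (L): throw ball4 h=3 -> lands@9:R; in-air after throw: [b3@8:L b4@9:R b1@10:L b2@12:L]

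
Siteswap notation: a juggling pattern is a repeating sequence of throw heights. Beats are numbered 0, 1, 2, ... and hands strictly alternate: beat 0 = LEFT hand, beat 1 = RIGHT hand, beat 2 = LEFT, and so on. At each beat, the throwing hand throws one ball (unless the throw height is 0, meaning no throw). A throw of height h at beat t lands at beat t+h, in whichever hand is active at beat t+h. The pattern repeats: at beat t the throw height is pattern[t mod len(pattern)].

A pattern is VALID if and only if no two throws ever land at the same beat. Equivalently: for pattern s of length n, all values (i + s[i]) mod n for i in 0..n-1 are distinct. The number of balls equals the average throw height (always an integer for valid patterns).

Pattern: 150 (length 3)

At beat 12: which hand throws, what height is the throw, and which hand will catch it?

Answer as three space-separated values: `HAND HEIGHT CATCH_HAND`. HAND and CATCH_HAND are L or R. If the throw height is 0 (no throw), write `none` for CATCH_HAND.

Beat 12: 12 mod 2 = 0, so hand = L
Throw height = pattern[12 mod 3] = pattern[0] = 1
Lands at beat 12+1=13, 13 mod 2 = 1, so catch hand = R

Answer: L 1 R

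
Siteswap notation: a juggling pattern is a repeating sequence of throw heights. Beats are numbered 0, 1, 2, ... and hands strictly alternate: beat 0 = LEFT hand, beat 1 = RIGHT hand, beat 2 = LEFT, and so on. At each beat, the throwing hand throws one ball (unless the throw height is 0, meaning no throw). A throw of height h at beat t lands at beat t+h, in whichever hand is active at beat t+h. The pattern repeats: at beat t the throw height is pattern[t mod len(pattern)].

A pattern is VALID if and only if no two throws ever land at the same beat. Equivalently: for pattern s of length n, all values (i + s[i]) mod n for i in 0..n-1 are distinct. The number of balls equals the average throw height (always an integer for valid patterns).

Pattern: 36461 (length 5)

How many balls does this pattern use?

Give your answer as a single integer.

Answer: 4

Derivation:
Pattern = [3, 6, 4, 6, 1], length n = 5
  position 0: throw height = 3, running sum = 3
  position 1: throw height = 6, running sum = 9
  position 2: throw height = 4, running sum = 13
  position 3: throw height = 6, running sum = 19
  position 4: throw height = 1, running sum = 20
Total sum = 20; balls = sum / n = 20 / 5 = 4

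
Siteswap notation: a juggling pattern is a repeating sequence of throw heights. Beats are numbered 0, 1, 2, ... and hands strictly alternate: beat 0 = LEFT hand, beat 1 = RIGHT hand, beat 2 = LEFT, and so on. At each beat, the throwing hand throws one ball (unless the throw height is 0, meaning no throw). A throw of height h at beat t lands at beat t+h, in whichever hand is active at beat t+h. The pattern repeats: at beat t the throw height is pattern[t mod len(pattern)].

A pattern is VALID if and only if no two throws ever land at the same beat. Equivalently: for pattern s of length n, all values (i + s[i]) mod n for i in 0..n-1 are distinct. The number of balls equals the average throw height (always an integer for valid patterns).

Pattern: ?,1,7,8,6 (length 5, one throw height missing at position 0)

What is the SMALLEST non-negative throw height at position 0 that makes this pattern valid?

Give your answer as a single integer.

Answer: 3

Derivation:
i=0: s[i]=? (unknown)
i=1: (1 + 1) mod 5 = 2
i=2: (2 + 7) mod 5 = 4
i=3: (3 + 8) mod 5 = 1
i=4: (4 + 6) mod 5 = 0
Known residues: [0, 1, 2, 4]; need a permutation of 0..4, so missing residue r = 3
Need (0 + s) mod 5 = 3; smallest s = (3 - 0) mod 5 = 3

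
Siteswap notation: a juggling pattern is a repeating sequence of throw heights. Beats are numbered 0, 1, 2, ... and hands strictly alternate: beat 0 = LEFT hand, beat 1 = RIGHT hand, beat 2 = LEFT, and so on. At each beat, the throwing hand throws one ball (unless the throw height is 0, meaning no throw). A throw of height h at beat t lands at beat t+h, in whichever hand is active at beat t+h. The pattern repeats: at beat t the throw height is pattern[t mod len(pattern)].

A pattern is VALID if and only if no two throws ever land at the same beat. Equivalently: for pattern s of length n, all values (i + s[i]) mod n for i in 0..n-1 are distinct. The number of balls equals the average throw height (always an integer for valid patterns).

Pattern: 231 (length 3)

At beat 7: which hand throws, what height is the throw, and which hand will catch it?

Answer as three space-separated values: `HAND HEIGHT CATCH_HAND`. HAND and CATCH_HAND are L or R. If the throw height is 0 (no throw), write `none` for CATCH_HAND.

Beat 7: 7 mod 2 = 1, so hand = R
Throw height = pattern[7 mod 3] = pattern[1] = 3
Lands at beat 7+3=10, 10 mod 2 = 0, so catch hand = L

Answer: R 3 L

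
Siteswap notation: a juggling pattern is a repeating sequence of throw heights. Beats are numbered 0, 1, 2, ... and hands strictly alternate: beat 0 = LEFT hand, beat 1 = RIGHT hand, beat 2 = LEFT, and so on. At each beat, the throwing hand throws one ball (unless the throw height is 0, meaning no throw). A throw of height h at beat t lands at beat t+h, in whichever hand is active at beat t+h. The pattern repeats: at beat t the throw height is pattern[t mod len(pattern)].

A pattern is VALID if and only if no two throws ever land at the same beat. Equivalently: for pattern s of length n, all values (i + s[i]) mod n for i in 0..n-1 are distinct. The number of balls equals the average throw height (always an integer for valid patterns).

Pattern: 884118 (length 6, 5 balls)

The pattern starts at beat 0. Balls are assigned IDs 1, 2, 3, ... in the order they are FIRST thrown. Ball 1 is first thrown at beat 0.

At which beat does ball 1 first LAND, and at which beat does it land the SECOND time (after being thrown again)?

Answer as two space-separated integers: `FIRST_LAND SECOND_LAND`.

Beat 0 (L): throw ball1 h=8 -> lands@8:L; in-air after throw: [b1@8:L]
Beat 1 (R): throw ball2 h=8 -> lands@9:R; in-air after throw: [b1@8:L b2@9:R]
Beat 2 (L): throw ball3 h=4 -> lands@6:L; in-air after throw: [b3@6:L b1@8:L b2@9:R]
Beat 3 (R): throw ball4 h=1 -> lands@4:L; in-air after throw: [b4@4:L b3@6:L b1@8:L b2@9:R]
Beat 4 (L): throw ball4 h=1 -> lands@5:R; in-air after throw: [b4@5:R b3@6:L b1@8:L b2@9:R]
Beat 5 (R): throw ball4 h=8 -> lands@13:R; in-air after throw: [b3@6:L b1@8:L b2@9:R b4@13:R]
Beat 6 (L): throw ball3 h=8 -> lands@14:L; in-air after throw: [b1@8:L b2@9:R b4@13:R b3@14:L]
Beat 7 (R): throw ball5 h=8 -> lands@15:R; in-air after throw: [b1@8:L b2@9:R b4@13:R b3@14:L b5@15:R]
Beat 8 (L): throw ball1 h=4 -> lands@12:L; in-air after throw: [b2@9:R b1@12:L b4@13:R b3@14:L b5@15:R]
Beat 9 (R): throw ball2 h=1 -> lands@10:L; in-air after throw: [b2@10:L b1@12:L b4@13:R b3@14:L b5@15:R]
Beat 10 (L): throw ball2 h=1 -> lands@11:R; in-air after throw: [b2@11:R b1@12:L b4@13:R b3@14:L b5@15:R]
Beat 11 (R): throw ball2 h=8 -> lands@19:R; in-air after throw: [b1@12:L b4@13:R b3@14:L b5@15:R b2@19:R]
Beat 12 (L): throw ball1 h=8 -> lands@20:L; in-air after throw: [b4@13:R b3@14:L b5@15:R b2@19:R b1@20:L]
Ball 1: thrown@0 h=8 -> first land @8; rethrown@8 h=4 -> second land @12

Answer: 8 12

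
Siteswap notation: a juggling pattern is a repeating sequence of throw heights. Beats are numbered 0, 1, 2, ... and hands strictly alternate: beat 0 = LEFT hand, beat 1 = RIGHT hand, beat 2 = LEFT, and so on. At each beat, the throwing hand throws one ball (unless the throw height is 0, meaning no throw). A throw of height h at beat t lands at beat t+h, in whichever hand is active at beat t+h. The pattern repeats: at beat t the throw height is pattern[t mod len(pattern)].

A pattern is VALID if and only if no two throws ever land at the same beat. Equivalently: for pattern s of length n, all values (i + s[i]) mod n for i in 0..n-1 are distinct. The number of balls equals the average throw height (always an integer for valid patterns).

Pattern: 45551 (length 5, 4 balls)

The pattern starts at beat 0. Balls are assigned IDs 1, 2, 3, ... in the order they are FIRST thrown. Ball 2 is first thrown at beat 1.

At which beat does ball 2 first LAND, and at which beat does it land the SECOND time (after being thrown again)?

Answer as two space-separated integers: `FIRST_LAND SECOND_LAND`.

Answer: 6 11

Derivation:
Beat 0 (L): throw ball1 h=4 -> lands@4:L; in-air after throw: [b1@4:L]
Beat 1 (R): throw ball2 h=5 -> lands@6:L; in-air after throw: [b1@4:L b2@6:L]
Beat 2 (L): throw ball3 h=5 -> lands@7:R; in-air after throw: [b1@4:L b2@6:L b3@7:R]
Beat 3 (R): throw ball4 h=5 -> lands@8:L; in-air after throw: [b1@4:L b2@6:L b3@7:R b4@8:L]
Beat 4 (L): throw ball1 h=1 -> lands@5:R; in-air after throw: [b1@5:R b2@6:L b3@7:R b4@8:L]
Beat 5 (R): throw ball1 h=4 -> lands@9:R; in-air after throw: [b2@6:L b3@7:R b4@8:L b1@9:R]
Beat 6 (L): throw ball2 h=5 -> lands@11:R; in-air after throw: [b3@7:R b4@8:L b1@9:R b2@11:R]
Beat 7 (R): throw ball3 h=5 -> lands@12:L; in-air after throw: [b4@8:L b1@9:R b2@11:R b3@12:L]
Beat 8 (L): throw ball4 h=5 -> lands@13:R; in-air after throw: [b1@9:R b2@11:R b3@12:L b4@13:R]
Beat 9 (R): throw ball1 h=1 -> lands@10:L; in-air after throw: [b1@10:L b2@11:R b3@12:L b4@13:R]
Beat 10 (L): throw ball1 h=4 -> lands@14:L; in-air after throw: [b2@11:R b3@12:L b4@13:R b1@14:L]
Beat 11 (R): throw ball2 h=5 -> lands@16:L; in-air after throw: [b3@12:L b4@13:R b1@14:L b2@16:L]
Ball 2: thrown@1 h=5 -> first land @6; rethrown@6 h=5 -> second land @11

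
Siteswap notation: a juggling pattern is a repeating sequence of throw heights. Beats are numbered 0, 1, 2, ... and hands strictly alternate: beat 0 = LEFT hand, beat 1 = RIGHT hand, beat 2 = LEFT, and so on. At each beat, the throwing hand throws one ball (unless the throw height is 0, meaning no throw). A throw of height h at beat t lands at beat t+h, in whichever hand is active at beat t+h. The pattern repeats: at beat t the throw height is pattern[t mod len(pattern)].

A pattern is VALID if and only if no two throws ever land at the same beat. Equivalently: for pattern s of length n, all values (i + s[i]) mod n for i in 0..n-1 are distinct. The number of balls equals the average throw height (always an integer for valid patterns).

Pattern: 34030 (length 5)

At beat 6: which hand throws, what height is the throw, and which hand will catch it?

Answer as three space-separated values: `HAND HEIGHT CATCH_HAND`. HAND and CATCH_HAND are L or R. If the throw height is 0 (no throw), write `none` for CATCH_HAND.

Answer: L 4 L

Derivation:
Beat 6: 6 mod 2 = 0, so hand = L
Throw height = pattern[6 mod 5] = pattern[1] = 4
Lands at beat 6+4=10, 10 mod 2 = 0, so catch hand = L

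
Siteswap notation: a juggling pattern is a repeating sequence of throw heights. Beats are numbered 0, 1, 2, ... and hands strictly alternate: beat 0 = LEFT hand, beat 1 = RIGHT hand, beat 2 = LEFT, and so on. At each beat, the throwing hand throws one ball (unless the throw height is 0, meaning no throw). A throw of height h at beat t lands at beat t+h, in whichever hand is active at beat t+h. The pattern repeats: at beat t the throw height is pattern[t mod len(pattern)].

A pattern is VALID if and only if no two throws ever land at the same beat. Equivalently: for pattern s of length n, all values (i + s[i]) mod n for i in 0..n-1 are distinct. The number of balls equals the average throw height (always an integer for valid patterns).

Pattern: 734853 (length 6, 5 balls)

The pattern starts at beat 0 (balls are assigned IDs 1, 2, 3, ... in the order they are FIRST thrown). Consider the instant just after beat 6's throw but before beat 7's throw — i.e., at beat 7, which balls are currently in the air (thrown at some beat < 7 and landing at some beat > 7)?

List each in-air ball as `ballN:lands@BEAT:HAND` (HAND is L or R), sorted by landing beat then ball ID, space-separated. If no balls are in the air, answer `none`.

Beat 0 (L): throw ball1 h=7 -> lands@7:R; in-air after throw: [b1@7:R]
Beat 1 (R): throw ball2 h=3 -> lands@4:L; in-air after throw: [b2@4:L b1@7:R]
Beat 2 (L): throw ball3 h=4 -> lands@6:L; in-air after throw: [b2@4:L b3@6:L b1@7:R]
Beat 3 (R): throw ball4 h=8 -> lands@11:R; in-air after throw: [b2@4:L b3@6:L b1@7:R b4@11:R]
Beat 4 (L): throw ball2 h=5 -> lands@9:R; in-air after throw: [b3@6:L b1@7:R b2@9:R b4@11:R]
Beat 5 (R): throw ball5 h=3 -> lands@8:L; in-air after throw: [b3@6:L b1@7:R b5@8:L b2@9:R b4@11:R]
Beat 6 (L): throw ball3 h=7 -> lands@13:R; in-air after throw: [b1@7:R b5@8:L b2@9:R b4@11:R b3@13:R]
Beat 7 (R): throw ball1 h=3 -> lands@10:L; in-air after throw: [b5@8:L b2@9:R b1@10:L b4@11:R b3@13:R]

Answer: ball5:lands@8:L ball2:lands@9:R ball4:lands@11:R ball3:lands@13:R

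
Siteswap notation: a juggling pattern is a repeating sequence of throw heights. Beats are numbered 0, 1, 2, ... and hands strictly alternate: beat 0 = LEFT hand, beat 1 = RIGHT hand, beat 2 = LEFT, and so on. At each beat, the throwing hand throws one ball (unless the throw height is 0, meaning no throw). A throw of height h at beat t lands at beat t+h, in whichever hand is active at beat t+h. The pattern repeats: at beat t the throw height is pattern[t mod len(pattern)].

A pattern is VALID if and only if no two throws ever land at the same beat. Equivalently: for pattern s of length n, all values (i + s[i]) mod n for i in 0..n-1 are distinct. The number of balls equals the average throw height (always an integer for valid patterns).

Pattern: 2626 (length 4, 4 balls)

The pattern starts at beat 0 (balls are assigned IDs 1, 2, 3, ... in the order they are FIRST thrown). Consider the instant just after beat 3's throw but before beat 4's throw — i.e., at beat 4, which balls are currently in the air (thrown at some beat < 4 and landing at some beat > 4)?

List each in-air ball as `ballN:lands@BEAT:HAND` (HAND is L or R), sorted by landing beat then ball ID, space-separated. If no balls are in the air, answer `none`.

Beat 0 (L): throw ball1 h=2 -> lands@2:L; in-air after throw: [b1@2:L]
Beat 1 (R): throw ball2 h=6 -> lands@7:R; in-air after throw: [b1@2:L b2@7:R]
Beat 2 (L): throw ball1 h=2 -> lands@4:L; in-air after throw: [b1@4:L b2@7:R]
Beat 3 (R): throw ball3 h=6 -> lands@9:R; in-air after throw: [b1@4:L b2@7:R b3@9:R]
Beat 4 (L): throw ball1 h=2 -> lands@6:L; in-air after throw: [b1@6:L b2@7:R b3@9:R]

Answer: ball2:lands@7:R ball3:lands@9:R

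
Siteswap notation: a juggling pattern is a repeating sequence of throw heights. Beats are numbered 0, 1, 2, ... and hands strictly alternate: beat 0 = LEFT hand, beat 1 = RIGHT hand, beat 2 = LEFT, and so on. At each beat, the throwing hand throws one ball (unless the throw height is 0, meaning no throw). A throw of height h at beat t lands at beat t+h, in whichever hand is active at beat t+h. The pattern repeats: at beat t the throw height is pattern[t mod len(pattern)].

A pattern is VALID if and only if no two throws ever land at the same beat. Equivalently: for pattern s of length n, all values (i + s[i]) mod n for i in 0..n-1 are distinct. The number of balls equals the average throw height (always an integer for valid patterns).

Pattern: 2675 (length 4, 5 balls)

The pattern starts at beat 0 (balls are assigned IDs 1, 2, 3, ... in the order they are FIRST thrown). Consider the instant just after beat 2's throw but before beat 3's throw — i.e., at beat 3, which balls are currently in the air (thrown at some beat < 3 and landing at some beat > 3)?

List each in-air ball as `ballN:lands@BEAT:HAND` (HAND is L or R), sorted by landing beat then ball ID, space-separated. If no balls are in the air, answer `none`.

Answer: ball2:lands@7:R ball1:lands@9:R

Derivation:
Beat 0 (L): throw ball1 h=2 -> lands@2:L; in-air after throw: [b1@2:L]
Beat 1 (R): throw ball2 h=6 -> lands@7:R; in-air after throw: [b1@2:L b2@7:R]
Beat 2 (L): throw ball1 h=7 -> lands@9:R; in-air after throw: [b2@7:R b1@9:R]
Beat 3 (R): throw ball3 h=5 -> lands@8:L; in-air after throw: [b2@7:R b3@8:L b1@9:R]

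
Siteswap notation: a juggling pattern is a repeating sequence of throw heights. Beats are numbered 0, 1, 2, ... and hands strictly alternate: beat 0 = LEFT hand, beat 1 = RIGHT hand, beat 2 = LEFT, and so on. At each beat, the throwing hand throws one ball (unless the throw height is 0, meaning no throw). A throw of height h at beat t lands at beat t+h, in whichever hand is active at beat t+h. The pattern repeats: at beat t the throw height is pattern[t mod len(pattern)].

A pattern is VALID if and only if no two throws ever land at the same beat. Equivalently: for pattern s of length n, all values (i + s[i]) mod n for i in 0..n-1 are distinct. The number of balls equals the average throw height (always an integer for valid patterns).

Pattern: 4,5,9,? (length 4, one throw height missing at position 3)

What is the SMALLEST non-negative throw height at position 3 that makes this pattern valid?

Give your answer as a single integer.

i=0: (0 + 4) mod 4 = 0
i=1: (1 + 5) mod 4 = 2
i=2: (2 + 9) mod 4 = 3
i=3: s[i]=? (unknown)
Known residues: [0, 2, 3]; need a permutation of 0..3, so missing residue r = 1
Need (3 + s) mod 4 = 1; smallest s = (1 - 3) mod 4 = 2

Answer: 2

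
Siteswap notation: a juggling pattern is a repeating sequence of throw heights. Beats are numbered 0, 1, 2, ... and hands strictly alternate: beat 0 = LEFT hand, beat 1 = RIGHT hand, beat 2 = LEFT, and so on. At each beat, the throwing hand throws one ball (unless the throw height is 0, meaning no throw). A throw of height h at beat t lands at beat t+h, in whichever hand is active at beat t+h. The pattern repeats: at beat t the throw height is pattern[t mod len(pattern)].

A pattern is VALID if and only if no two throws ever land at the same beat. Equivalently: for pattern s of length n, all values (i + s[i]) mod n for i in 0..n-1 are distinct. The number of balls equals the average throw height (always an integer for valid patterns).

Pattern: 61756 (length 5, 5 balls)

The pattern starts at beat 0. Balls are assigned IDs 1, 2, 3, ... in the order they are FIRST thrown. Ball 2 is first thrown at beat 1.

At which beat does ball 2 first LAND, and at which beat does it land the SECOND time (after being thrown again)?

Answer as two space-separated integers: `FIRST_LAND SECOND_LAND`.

Beat 0 (L): throw ball1 h=6 -> lands@6:L; in-air after throw: [b1@6:L]
Beat 1 (R): throw ball2 h=1 -> lands@2:L; in-air after throw: [b2@2:L b1@6:L]
Beat 2 (L): throw ball2 h=7 -> lands@9:R; in-air after throw: [b1@6:L b2@9:R]
Beat 3 (R): throw ball3 h=5 -> lands@8:L; in-air after throw: [b1@6:L b3@8:L b2@9:R]
Beat 4 (L): throw ball4 h=6 -> lands@10:L; in-air after throw: [b1@6:L b3@8:L b2@9:R b4@10:L]
Beat 5 (R): throw ball5 h=6 -> lands@11:R; in-air after throw: [b1@6:L b3@8:L b2@9:R b4@10:L b5@11:R]
Beat 6 (L): throw ball1 h=1 -> lands@7:R; in-air after throw: [b1@7:R b3@8:L b2@9:R b4@10:L b5@11:R]
Beat 7 (R): throw ball1 h=7 -> lands@14:L; in-air after throw: [b3@8:L b2@9:R b4@10:L b5@11:R b1@14:L]
Beat 8 (L): throw ball3 h=5 -> lands@13:R; in-air after throw: [b2@9:R b4@10:L b5@11:R b3@13:R b1@14:L]
Beat 9 (R): throw ball2 h=6 -> lands@15:R; in-air after throw: [b4@10:L b5@11:R b3@13:R b1@14:L b2@15:R]
Ball 2: thrown@1 h=1 -> first land @2; rethrown@2 h=7 -> second land @9

Answer: 2 9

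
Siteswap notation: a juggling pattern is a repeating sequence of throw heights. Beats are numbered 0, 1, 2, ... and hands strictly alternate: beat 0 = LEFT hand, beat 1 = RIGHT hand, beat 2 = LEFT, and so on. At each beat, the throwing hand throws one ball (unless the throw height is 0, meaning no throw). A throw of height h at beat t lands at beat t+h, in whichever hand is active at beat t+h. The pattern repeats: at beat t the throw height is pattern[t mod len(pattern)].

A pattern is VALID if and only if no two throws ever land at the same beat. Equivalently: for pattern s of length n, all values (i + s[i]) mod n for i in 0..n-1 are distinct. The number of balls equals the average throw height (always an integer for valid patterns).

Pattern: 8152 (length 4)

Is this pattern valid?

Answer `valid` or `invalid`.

Answer: valid

Derivation:
i=0: (i + s[i]) mod n = (0 + 8) mod 4 = 0
i=1: (i + s[i]) mod n = (1 + 1) mod 4 = 2
i=2: (i + s[i]) mod n = (2 + 5) mod 4 = 3
i=3: (i + s[i]) mod n = (3 + 2) mod 4 = 1
Residues: [0, 2, 3, 1], distinct: True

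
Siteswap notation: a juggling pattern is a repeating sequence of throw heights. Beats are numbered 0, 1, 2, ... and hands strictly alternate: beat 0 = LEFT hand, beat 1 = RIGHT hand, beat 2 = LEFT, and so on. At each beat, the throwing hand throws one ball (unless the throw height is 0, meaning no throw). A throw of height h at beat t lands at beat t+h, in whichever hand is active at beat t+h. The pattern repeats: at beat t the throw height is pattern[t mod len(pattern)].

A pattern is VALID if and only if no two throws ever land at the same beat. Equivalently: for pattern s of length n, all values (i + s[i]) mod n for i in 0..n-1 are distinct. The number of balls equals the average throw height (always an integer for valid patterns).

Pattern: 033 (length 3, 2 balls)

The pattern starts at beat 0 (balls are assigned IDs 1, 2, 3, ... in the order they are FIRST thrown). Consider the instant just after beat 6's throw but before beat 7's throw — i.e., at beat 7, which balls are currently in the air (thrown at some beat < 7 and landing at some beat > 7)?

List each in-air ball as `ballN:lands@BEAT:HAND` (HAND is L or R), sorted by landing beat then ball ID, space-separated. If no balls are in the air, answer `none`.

Beat 1 (R): throw ball1 h=3 -> lands@4:L; in-air after throw: [b1@4:L]
Beat 2 (L): throw ball2 h=3 -> lands@5:R; in-air after throw: [b1@4:L b2@5:R]
Beat 4 (L): throw ball1 h=3 -> lands@7:R; in-air after throw: [b2@5:R b1@7:R]
Beat 5 (R): throw ball2 h=3 -> lands@8:L; in-air after throw: [b1@7:R b2@8:L]
Beat 7 (R): throw ball1 h=3 -> lands@10:L; in-air after throw: [b2@8:L b1@10:L]

Answer: ball2:lands@8:L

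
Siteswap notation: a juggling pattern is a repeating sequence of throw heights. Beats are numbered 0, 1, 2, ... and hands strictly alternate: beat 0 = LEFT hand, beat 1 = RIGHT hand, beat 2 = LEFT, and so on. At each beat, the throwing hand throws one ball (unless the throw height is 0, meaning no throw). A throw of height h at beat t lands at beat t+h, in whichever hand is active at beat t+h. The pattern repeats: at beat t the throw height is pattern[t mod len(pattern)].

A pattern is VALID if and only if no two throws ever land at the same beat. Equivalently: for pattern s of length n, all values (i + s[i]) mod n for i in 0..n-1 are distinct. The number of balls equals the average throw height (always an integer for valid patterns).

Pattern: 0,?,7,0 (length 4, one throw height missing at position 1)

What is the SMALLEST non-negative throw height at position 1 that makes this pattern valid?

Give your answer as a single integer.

i=0: (0 + 0) mod 4 = 0
i=1: s[i]=? (unknown)
i=2: (2 + 7) mod 4 = 1
i=3: (3 + 0) mod 4 = 3
Known residues: [0, 1, 3]; need a permutation of 0..3, so missing residue r = 2
Need (1 + s) mod 4 = 2; smallest s = (2 - 1) mod 4 = 1

Answer: 1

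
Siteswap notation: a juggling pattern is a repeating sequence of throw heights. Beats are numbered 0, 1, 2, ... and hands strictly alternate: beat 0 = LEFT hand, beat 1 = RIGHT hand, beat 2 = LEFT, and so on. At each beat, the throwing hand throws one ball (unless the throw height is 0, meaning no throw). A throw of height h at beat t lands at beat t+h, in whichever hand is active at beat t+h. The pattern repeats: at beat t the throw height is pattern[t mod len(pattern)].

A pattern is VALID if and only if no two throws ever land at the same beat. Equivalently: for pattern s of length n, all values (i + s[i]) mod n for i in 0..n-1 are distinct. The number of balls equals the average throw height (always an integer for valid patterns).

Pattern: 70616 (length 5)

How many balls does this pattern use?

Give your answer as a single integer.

Pattern = [7, 0, 6, 1, 6], length n = 5
  position 0: throw height = 7, running sum = 7
  position 1: throw height = 0, running sum = 7
  position 2: throw height = 6, running sum = 13
  position 3: throw height = 1, running sum = 14
  position 4: throw height = 6, running sum = 20
Total sum = 20; balls = sum / n = 20 / 5 = 4

Answer: 4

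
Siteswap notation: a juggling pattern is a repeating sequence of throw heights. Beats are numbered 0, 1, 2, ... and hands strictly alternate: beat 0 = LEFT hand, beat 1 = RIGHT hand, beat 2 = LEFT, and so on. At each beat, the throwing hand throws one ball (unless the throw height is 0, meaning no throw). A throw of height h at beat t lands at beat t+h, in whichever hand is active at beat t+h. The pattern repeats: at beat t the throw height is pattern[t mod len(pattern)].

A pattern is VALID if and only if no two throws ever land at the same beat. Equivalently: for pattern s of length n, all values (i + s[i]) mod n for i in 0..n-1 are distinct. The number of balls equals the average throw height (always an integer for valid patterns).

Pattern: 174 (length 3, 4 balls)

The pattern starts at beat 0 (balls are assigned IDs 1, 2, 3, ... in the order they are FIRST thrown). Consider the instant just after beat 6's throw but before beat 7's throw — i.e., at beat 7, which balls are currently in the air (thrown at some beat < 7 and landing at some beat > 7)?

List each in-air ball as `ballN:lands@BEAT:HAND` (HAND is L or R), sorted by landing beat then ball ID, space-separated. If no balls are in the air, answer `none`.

Beat 0 (L): throw ball1 h=1 -> lands@1:R; in-air after throw: [b1@1:R]
Beat 1 (R): throw ball1 h=7 -> lands@8:L; in-air after throw: [b1@8:L]
Beat 2 (L): throw ball2 h=4 -> lands@6:L; in-air after throw: [b2@6:L b1@8:L]
Beat 3 (R): throw ball3 h=1 -> lands@4:L; in-air after throw: [b3@4:L b2@6:L b1@8:L]
Beat 4 (L): throw ball3 h=7 -> lands@11:R; in-air after throw: [b2@6:L b1@8:L b3@11:R]
Beat 5 (R): throw ball4 h=4 -> lands@9:R; in-air after throw: [b2@6:L b1@8:L b4@9:R b3@11:R]
Beat 6 (L): throw ball2 h=1 -> lands@7:R; in-air after throw: [b2@7:R b1@8:L b4@9:R b3@11:R]
Beat 7 (R): throw ball2 h=7 -> lands@14:L; in-air after throw: [b1@8:L b4@9:R b3@11:R b2@14:L]

Answer: ball1:lands@8:L ball4:lands@9:R ball3:lands@11:R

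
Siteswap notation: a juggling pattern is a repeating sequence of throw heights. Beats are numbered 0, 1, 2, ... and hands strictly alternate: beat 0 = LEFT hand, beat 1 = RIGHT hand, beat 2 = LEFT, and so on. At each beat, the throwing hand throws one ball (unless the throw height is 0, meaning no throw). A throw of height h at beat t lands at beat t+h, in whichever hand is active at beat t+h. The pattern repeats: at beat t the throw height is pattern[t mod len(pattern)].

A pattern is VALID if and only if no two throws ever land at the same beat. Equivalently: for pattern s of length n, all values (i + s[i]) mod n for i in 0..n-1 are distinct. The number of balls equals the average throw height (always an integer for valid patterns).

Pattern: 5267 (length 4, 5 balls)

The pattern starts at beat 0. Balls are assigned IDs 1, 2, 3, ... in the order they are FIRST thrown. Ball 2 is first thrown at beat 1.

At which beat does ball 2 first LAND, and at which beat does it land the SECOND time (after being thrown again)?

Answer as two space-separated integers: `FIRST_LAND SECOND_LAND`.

Beat 0 (L): throw ball1 h=5 -> lands@5:R; in-air after throw: [b1@5:R]
Beat 1 (R): throw ball2 h=2 -> lands@3:R; in-air after throw: [b2@3:R b1@5:R]
Beat 2 (L): throw ball3 h=6 -> lands@8:L; in-air after throw: [b2@3:R b1@5:R b3@8:L]
Beat 3 (R): throw ball2 h=7 -> lands@10:L; in-air after throw: [b1@5:R b3@8:L b2@10:L]
Beat 4 (L): throw ball4 h=5 -> lands@9:R; in-air after throw: [b1@5:R b3@8:L b4@9:R b2@10:L]
Beat 5 (R): throw ball1 h=2 -> lands@7:R; in-air after throw: [b1@7:R b3@8:L b4@9:R b2@10:L]
Beat 6 (L): throw ball5 h=6 -> lands@12:L; in-air after throw: [b1@7:R b3@8:L b4@9:R b2@10:L b5@12:L]
Beat 7 (R): throw ball1 h=7 -> lands@14:L; in-air after throw: [b3@8:L b4@9:R b2@10:L b5@12:L b1@14:L]
Beat 8 (L): throw ball3 h=5 -> lands@13:R; in-air after throw: [b4@9:R b2@10:L b5@12:L b3@13:R b1@14:L]
Beat 9 (R): throw ball4 h=2 -> lands@11:R; in-air after throw: [b2@10:L b4@11:R b5@12:L b3@13:R b1@14:L]
Beat 10 (L): throw ball2 h=6 -> lands@16:L; in-air after throw: [b4@11:R b5@12:L b3@13:R b1@14:L b2@16:L]
Ball 2: thrown@1 h=2 -> first land @3; rethrown@3 h=7 -> second land @10

Answer: 3 10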